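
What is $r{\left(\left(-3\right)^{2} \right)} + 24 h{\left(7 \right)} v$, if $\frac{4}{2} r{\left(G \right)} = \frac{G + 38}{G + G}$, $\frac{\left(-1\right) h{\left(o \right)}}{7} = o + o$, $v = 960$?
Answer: $- \frac{81285073}{36} \approx -2.2579 \cdot 10^{6}$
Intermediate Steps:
$h{\left(o \right)} = - 14 o$ ($h{\left(o \right)} = - 7 \left(o + o\right) = - 7 \cdot 2 o = - 14 o$)
$r{\left(G \right)} = \frac{38 + G}{4 G}$ ($r{\left(G \right)} = \frac{\left(G + 38\right) \frac{1}{G + G}}{2} = \frac{\left(38 + G\right) \frac{1}{2 G}}{2} = \frac{\frac{1}{2} \frac{1}{G} \left(38 + G\right)}{2} = \frac{38 + G}{4 G}$)
$r{\left(\left(-3\right)^{2} \right)} + 24 h{\left(7 \right)} v = \frac{38 + \left(-3\right)^{2}}{4 \left(-3\right)^{2}} + 24 \left(\left(-14\right) 7\right) 960 = \frac{38 + 9}{4 \cdot 9} + 24 \left(-98\right) 960 = \frac{1}{4} \cdot \frac{1}{9} \cdot 47 - 2257920 = \frac{47}{36} - 2257920 = - \frac{81285073}{36}$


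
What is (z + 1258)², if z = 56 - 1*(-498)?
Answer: 3283344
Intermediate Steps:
z = 554 (z = 56 + 498 = 554)
(z + 1258)² = (554 + 1258)² = 1812² = 3283344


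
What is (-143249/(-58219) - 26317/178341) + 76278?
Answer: 792005878665248/10382834679 ≈ 76280.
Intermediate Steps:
(-143249/(-58219) - 26317/178341) + 76278 = (-143249*(-1/58219) - 26317*1/178341) + 76278 = (143249/58219 - 26317/178341) + 76278 = 24015020486/10382834679 + 76278 = 792005878665248/10382834679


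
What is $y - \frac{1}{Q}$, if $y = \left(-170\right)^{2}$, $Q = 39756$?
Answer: $\frac{1148948399}{39756} \approx 28900.0$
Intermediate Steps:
$y = 28900$
$y - \frac{1}{Q} = 28900 - \frac{1}{39756} = \frac{1148948399}{39756}$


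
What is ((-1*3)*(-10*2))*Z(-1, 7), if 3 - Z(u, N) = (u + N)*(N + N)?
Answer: -4860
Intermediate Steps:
Z(u, N) = 3 - 2*N*(N + u) (Z(u, N) = 3 - (u + N)*(N + N) = 3 - (N + u)*2*N = 3 - 2*N*(N + u))
((-1*3)*(-10*2))*Z(-1, 7) = ((-1*3)*(-10*2))*(3 - 2*7**2 - 2*7*(-1)) = (-3*(-20))*(3 - 2*49 + 14) = 60*(3 - 98 + 14) = 60*(-81) = -4860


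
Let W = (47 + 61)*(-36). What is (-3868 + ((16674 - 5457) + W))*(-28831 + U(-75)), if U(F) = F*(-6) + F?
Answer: -98486216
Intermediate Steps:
W = -3888 (W = 108*(-36) = -3888)
U(F) = -5*F (U(F) = -6*F + F = -5*F)
(-3868 + ((16674 - 5457) + W))*(-28831 + U(-75)) = (-3868 + ((16674 - 5457) - 3888))*(-28831 - 5*(-75)) = (-3868 + (11217 - 3888))*(-28831 + 375) = (-3868 + 7329)*(-28456) = 3461*(-28456) = -98486216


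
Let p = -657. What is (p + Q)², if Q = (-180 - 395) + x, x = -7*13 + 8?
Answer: 1729225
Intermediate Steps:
x = -83 (x = -91 + 8 = -83)
Q = -658 (Q = (-180 - 395) - 83 = -575 - 83 = -658)
(p + Q)² = (-657 - 658)² = (-1315)² = 1729225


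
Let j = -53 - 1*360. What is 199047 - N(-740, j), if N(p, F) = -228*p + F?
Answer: 30740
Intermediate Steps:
j = -413 (j = -53 - 360 = -413)
N(p, F) = F - 228*p
199047 - N(-740, j) = 199047 - (-413 - 228*(-740)) = 199047 - (-413 + 168720) = 199047 - 1*168307 = 199047 - 168307 = 30740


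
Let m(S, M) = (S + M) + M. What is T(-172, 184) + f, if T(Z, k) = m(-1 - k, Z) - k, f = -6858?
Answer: -7571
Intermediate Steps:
m(S, M) = S + 2*M (m(S, M) = (M + S) + M = S + 2*M)
T(Z, k) = -1 - 2*k + 2*Z (T(Z, k) = ((-1 - k) + 2*Z) - k = (-1 - k + 2*Z) - k = -1 - 2*k + 2*Z)
T(-172, 184) + f = (-1 - 2*184 + 2*(-172)) - 6858 = (-1 - 368 - 344) - 6858 = -713 - 6858 = -7571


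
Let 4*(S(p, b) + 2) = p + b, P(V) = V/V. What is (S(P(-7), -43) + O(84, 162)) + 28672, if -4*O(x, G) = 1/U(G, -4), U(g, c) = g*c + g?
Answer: 55714069/1944 ≈ 28660.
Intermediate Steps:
U(g, c) = g + c*g (U(g, c) = c*g + g = g + c*g)
P(V) = 1
O(x, G) = 1/(12*G) (O(x, G) = -1/(G*(1 - 4))/4 = -(-1/(3*G))/4 = -(-1)/(12*G) = 1/(12*G))
S(p, b) = -2 + b/4 + p/4 (S(p, b) = -2 + (p + b)/4 = -2 + (b + p)/4 = -2 + (b/4 + p/4) = -2 + b/4 + p/4)
(S(P(-7), -43) + O(84, 162)) + 28672 = ((-2 + (1/4)*(-43) + (1/4)*1) + (1/12)/162) + 28672 = ((-2 - 43/4 + 1/4) + (1/12)*(1/162)) + 28672 = (-25/2 + 1/1944) + 28672 = -24299/1944 + 28672 = 55714069/1944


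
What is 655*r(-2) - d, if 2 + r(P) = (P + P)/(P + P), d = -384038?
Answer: 383383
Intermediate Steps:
r(P) = -1 (r(P) = -2 + (P + P)/(P + P) = -2 + (2*P)/((2*P)) = -2 + (2*P)*(1/(2*P)) = -2 + 1 = -1)
655*r(-2) - d = 655*(-1) - 1*(-384038) = -655 + 384038 = 383383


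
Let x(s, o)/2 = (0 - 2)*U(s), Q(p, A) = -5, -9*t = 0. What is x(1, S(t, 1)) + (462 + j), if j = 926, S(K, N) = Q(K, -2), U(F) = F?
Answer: 1384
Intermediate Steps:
t = 0 (t = -⅑*0 = 0)
S(K, N) = -5
x(s, o) = -4*s (x(s, o) = 2*((0 - 2)*s) = 2*(-2*s) = -4*s)
x(1, S(t, 1)) + (462 + j) = -4*1 + (462 + 926) = -4 + 1388 = 1384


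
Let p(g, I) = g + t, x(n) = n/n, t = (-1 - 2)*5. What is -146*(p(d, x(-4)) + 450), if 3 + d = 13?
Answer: -64970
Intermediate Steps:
d = 10 (d = -3 + 13 = 10)
t = -15 (t = -3*5 = -15)
x(n) = 1
p(g, I) = -15 + g (p(g, I) = g - 15 = -15 + g)
-146*(p(d, x(-4)) + 450) = -146*((-15 + 10) + 450) = -146*(-5 + 450) = -146*445 = -64970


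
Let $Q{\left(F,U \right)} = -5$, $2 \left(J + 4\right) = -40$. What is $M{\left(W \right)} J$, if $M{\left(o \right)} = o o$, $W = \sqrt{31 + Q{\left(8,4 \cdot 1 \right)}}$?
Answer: $-624$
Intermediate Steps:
$J = -24$ ($J = -4 + \frac{1}{2} \left(-40\right) = -4 - 20 = -24$)
$W = \sqrt{26}$ ($W = \sqrt{31 - 5} = \sqrt{26} \approx 5.099$)
$M{\left(o \right)} = o^{2}$
$M{\left(W \right)} J = \left(\sqrt{26}\right)^{2} \left(-24\right) = 26 \left(-24\right) = -624$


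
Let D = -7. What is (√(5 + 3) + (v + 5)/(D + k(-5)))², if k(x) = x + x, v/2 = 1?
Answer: 2361/289 - 28*√2/17 ≈ 5.8403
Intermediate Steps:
v = 2 (v = 2*1 = 2)
k(x) = 2*x
(√(5 + 3) + (v + 5)/(D + k(-5)))² = (√(5 + 3) + (2 + 5)/(-7 + 2*(-5)))² = (√8 + 7/(-7 - 10))² = (2*√2 + 7/(-17))² = (2*√2 + 7*(-1/17))² = (2*√2 - 7/17)² = (-7/17 + 2*√2)²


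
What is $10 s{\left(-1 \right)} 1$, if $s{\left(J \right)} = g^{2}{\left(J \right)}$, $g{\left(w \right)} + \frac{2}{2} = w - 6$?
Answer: $640$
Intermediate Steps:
$g{\left(w \right)} = -7 + w$ ($g{\left(w \right)} = -1 + \left(w - 6\right) = -1 + \left(-6 + w\right) = -7 + w$)
$s{\left(J \right)} = \left(-7 + J\right)^{2}$
$10 s{\left(-1 \right)} 1 = 10 \left(-7 - 1\right)^{2} \cdot 1 = 10 \left(-8\right)^{2} \cdot 1 = 10 \cdot 64 \cdot 1 = 640 \cdot 1 = 640$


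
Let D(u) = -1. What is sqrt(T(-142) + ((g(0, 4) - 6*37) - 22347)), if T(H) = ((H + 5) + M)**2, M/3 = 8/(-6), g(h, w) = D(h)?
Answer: I*sqrt(2689) ≈ 51.856*I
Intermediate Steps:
g(h, w) = -1
M = -4 (M = 3*(8/(-6)) = 3*(8*(-1/6)) = 3*(-4/3) = -4)
T(H) = (1 + H)**2 (T(H) = ((H + 5) - 4)**2 = ((5 + H) - 4)**2 = (1 + H)**2)
sqrt(T(-142) + ((g(0, 4) - 6*37) - 22347)) = sqrt((1 - 142)**2 + ((-1 - 6*37) - 22347)) = sqrt((-141)**2 + ((-1 - 222) - 22347)) = sqrt(19881 + (-223 - 22347)) = sqrt(19881 - 22570) = sqrt(-2689) = I*sqrt(2689)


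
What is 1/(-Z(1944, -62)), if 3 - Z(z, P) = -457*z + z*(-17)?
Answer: -1/921459 ≈ -1.0852e-6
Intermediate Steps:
Z(z, P) = 3 + 474*z (Z(z, P) = 3 - (-457*z + z*(-17)) = 3 - (-457*z - 17*z) = 3 - (-474)*z = 3 + 474*z)
1/(-Z(1944, -62)) = 1/(-(3 + 474*1944)) = 1/(-(3 + 921456)) = 1/(-1*921459) = 1/(-921459) = -1/921459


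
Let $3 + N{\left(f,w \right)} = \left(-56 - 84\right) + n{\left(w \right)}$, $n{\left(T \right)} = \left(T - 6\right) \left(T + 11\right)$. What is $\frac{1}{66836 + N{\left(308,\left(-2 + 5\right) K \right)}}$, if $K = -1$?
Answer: $\frac{1}{66621} \approx 1.501 \cdot 10^{-5}$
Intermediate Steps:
$n{\left(T \right)} = \left(-6 + T\right) \left(11 + T\right)$
$N{\left(f,w \right)} = -209 + w^{2} + 5 w$ ($N{\left(f,w \right)} = -3 - \left(206 - w^{2} - 5 w\right) = -3 + \left(-206 + w^{2} + 5 w\right) = -209 + w^{2} + 5 w$)
$\frac{1}{66836 + N{\left(308,\left(-2 + 5\right) K \right)}} = \frac{1}{66836 + \left(-209 + \left(\left(-2 + 5\right) \left(-1\right)\right)^{2} + 5 \left(-2 + 5\right) \left(-1\right)\right)} = \frac{1}{66836 + \left(-209 + \left(3 \left(-1\right)\right)^{2} + 5 \cdot 3 \left(-1\right)\right)} = \frac{1}{66836 + \left(-209 + \left(-3\right)^{2} + 5 \left(-3\right)\right)} = \frac{1}{66836 - 215} = \frac{1}{66621}$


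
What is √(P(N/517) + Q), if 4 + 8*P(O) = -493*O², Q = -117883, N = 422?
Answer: I*√31519937258/517 ≈ 343.4*I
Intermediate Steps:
P(O) = -½ - 493*O²/8 (P(O) = -½ + (-493*O²)/8 = -½ - 493*O²/8)
√(P(N/517) + Q) = √((-½ - 493*(422/517)²/8) - 117883) = √((-½ - 493/8*178084/267289) - 117883) = √((-½ - 21948853/534578) - 117883) = √(-11108071/267289 - 117883) = √(-31519937258/267289) = I*√31519937258/517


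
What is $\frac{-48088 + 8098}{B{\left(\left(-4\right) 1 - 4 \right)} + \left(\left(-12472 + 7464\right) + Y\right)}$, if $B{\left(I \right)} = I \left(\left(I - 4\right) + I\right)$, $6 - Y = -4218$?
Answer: $\frac{6665}{104} \approx 64.087$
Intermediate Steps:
$Y = 4224$ ($Y = 6 - -4218 = 6 + 4218 = 4224$)
$B{\left(I \right)} = I \left(-4 + 2 I\right)$ ($B{\left(I \right)} = I \left(\left(-4 + I\right) + I\right) = I \left(-4 + 2 I\right)$)
$\frac{-48088 + 8098}{B{\left(\left(-4\right) 1 - 4 \right)} + \left(\left(-12472 + 7464\right) + Y\right)} = \frac{-48088 + 8098}{2 \left(\left(-4\right) 1 - 4\right) \left(-2 - 8\right) + \left(\left(-12472 + 7464\right) + 4224\right)} = - \frac{39990}{2 \left(-4 - 4\right) \left(-2 - 8\right) + \left(-5008 + 4224\right)} = - \frac{39990}{2 \left(-8\right) \left(-2 - 8\right) - 784} = - \frac{39990}{2 \left(-8\right) \left(-10\right) - 784} = - \frac{39990}{160 - 784} = - \frac{39990}{-624} = \left(-39990\right) \left(- \frac{1}{624}\right) = \frac{6665}{104}$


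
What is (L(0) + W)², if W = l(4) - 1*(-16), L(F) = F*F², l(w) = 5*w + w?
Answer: 1600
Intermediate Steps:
l(w) = 6*w
L(F) = F³
W = 40 (W = 6*4 - 1*(-16) = 24 + 16 = 40)
(L(0) + W)² = (0³ + 40)² = (0 + 40)² = 40² = 1600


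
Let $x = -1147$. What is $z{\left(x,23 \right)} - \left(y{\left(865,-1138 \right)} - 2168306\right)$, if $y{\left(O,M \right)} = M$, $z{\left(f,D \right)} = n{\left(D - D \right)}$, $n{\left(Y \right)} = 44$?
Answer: $2169488$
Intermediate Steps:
$z{\left(f,D \right)} = 44$
$z{\left(x,23 \right)} - \left(y{\left(865,-1138 \right)} - 2168306\right) = 44 - \left(-1138 - 2168306\right) = 44 - -2169444 = 44 + 2169444 = 2169488$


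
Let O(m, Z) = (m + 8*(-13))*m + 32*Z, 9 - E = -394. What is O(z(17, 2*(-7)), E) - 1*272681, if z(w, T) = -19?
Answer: -257448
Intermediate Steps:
E = 403 (E = 9 - 1*(-394) = 9 + 394 = 403)
O(m, Z) = 32*Z + m*(-104 + m) (O(m, Z) = (m - 104)*m + 32*Z = (-104 + m)*m + 32*Z = m*(-104 + m) + 32*Z = 32*Z + m*(-104 + m))
O(z(17, 2*(-7)), E) - 1*272681 = ((-19)² - 104*(-19) + 32*403) - 1*272681 = (361 + 1976 + 12896) - 272681 = 15233 - 272681 = -257448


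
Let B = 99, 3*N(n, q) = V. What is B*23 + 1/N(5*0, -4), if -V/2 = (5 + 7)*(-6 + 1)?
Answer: 91081/40 ≈ 2277.0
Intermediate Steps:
V = 120 (V = -2*(5 + 7)*(-6 + 1) = -24*(-5) = -2*(-60) = 120)
N(n, q) = 40 (N(n, q) = (⅓)*120 = 40)
B*23 + 1/N(5*0, -4) = 99*23 + 1/40 = 2277 + 1/40 = 91081/40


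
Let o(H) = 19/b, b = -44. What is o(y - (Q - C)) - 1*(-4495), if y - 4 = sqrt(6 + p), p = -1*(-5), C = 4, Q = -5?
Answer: 197761/44 ≈ 4494.6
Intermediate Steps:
p = 5
y = 4 + sqrt(11) (y = 4 + sqrt(6 + 5) = 4 + sqrt(11) ≈ 7.3166)
o(H) = -19/44 (o(H) = 19/(-44) = 19*(-1/44) = -19/44)
o(y - (Q - C)) - 1*(-4495) = -19/44 - 1*(-4495) = -19/44 + 4495 = 197761/44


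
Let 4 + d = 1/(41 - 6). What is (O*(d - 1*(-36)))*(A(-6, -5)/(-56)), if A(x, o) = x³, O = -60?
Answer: -363204/49 ≈ -7412.3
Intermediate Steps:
d = -139/35 (d = -4 + 1/(41 - 6) = -4 + 1/35 = -139/35 ≈ -3.9714)
(O*(d - 1*(-36)))*(A(-6, -5)/(-56)) = (-60*(-139/35 - 1*(-36)))*((-6)³/(-56)) = (-60*(-139/35 + 36))*(-216*(-1/56)) = -60*1121/35*(27/7) = -13452/7*27/7 = -363204/49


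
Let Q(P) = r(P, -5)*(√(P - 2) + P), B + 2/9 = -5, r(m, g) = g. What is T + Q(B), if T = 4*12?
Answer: 667/9 - 5*I*√65/3 ≈ 74.111 - 13.437*I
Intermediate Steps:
B = -47/9 (B = -2/9 - 5 = -47/9 ≈ -5.2222)
T = 48
Q(P) = -5*P - 5*√(-2 + P) (Q(P) = -5*(√(P - 2) + P) = -5*(√(-2 + P) + P) = -5*(P + √(-2 + P)) = -5*P - 5*√(-2 + P))
T + Q(B) = 48 + (-5*(-47/9) - 5*√(-2 - 47/9)) = 48 + (235/9 - 5*I*√65/3) = 667/9 - 5*I*√65/3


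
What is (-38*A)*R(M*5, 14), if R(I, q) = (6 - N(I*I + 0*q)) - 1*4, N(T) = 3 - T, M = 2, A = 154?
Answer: -579348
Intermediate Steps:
R(I, q) = -1 + I² (R(I, q) = (6 - (3 - (I*I + 0*q))) - 1*4 = (6 - (3 - (I² + 0))) - 4 = (6 - (3 - I²)) - 4 = (6 + (-3 + I²)) - 4 = (3 + I²) - 4 = -1 + I²)
(-38*A)*R(M*5, 14) = (-38*154)*(-1 + (2*5)²) = -5852*(-1 + 10²) = -5852*(-1 + 100) = -5852*99 = -579348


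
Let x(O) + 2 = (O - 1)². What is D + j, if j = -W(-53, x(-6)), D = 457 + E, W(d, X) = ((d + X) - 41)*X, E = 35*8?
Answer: 2946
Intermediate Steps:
x(O) = -2 + (-1 + O)² (x(O) = -2 + (O - 1)² = -2 + (-1 + O)²)
E = 280
W(d, X) = X*(-41 + X + d) (W(d, X) = ((X + d) - 41)*X = (-41 + X + d)*X = X*(-41 + X + d))
D = 737 (D = 457 + 280 = 737)
j = 2209 (j = -(-2 + (-1 - 6)²)*(-41 + (-2 + (-1 - 6)²) - 53) = -(-2 + (-7)²)*(-41 + (-2 + (-7)²) - 53) = -(-2 + 49)*(-41 + (-2 + 49) - 53) = -47*(-41 + 47 - 53) = -47*(-47) = -1*(-2209) = 2209)
D + j = 737 + 2209 = 2946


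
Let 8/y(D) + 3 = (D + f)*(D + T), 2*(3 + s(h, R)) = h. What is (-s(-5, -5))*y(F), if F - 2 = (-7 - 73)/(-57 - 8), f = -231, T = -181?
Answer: 1859/1710591 ≈ 0.0010868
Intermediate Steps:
s(h, R) = -3 + h/2
F = 42/13 (F = 2 + (-7 - 73)/(-57 - 8) = 2 - 80/(-65) = 2 - 80*(-1/65) = 2 + 16/13 = 42/13 ≈ 3.2308)
y(D) = 8/(-3 + (-231 + D)*(-181 + D)) (y(D) = 8/(-3 + (D - 231)*(D - 181)) = 8/(-3 + (-231 + D)*(-181 + D)))
(-s(-5, -5))*y(F) = (-(-3 + (½)*(-5)))*(8/(41808 + (42/13)² - 412*42/13)) = (-(-3 - 5/2))*(8/(41808 + 1764/169 - 17304/13)) = (-1*(-11/2))*(8/(6842364/169)) = 11*(8*(169/6842364))/2 = (11/2)*(338/1710591) = 1859/1710591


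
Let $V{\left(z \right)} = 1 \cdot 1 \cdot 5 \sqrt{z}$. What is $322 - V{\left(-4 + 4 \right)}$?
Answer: $322$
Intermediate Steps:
$V{\left(z \right)} = 5 \sqrt{z}$ ($V{\left(z \right)} = 1 \cdot 5 \sqrt{z} = 5 \sqrt{z}$)
$322 - V{\left(-4 + 4 \right)} = 322 - 5 \sqrt{-4 + 4} = 322 - 5 \sqrt{0} = 322 - 5 \cdot 0 = 322 - 0 = 322 + 0 = 322$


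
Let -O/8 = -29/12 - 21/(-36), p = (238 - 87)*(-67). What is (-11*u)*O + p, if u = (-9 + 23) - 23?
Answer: -8665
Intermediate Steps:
u = -9 (u = 14 - 23 = -9)
p = -10117 (p = 151*(-67) = -10117)
O = 44/3 (O = -8*(-29/12 - 21/(-36)) = -8*(-29*1/12 - 21*(-1/36)) = -8*(-29/12 + 7/12) = -8*(-11/6) = 44/3 ≈ 14.667)
(-11*u)*O + p = -11*(-9)*(44/3) - 10117 = 99*(44/3) - 10117 = 1452 - 10117 = -8665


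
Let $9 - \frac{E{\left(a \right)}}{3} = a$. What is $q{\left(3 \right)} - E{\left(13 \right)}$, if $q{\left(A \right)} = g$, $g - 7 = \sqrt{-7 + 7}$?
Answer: $19$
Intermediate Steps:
$E{\left(a \right)} = 27 - 3 a$
$g = 7$ ($g = 7 + \sqrt{-7 + 7} = 7 + \sqrt{0} = 7 + 0 = 7$)
$q{\left(A \right)} = 7$
$q{\left(3 \right)} - E{\left(13 \right)} = 7 - \left(27 - 39\right) = 7 - -12 = 7 + 12 = 19$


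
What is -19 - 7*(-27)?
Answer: 170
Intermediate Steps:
-19 - 7*(-27) = -19 + 189 = 170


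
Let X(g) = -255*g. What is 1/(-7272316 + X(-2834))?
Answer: -1/6549646 ≈ -1.5268e-7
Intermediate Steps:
1/(-7272316 + X(-2834)) = 1/(-7272316 - 255*(-2834)) = 1/(-7272316 + 722670) = 1/(-6549646) = -1/6549646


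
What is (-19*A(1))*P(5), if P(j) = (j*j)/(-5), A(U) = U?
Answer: 95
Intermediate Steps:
P(j) = -j**2/5 (P(j) = j**2*(-1/5) = -j**2/5)
(-19*A(1))*P(5) = (-19*1)*(-1/5*5**2) = -(-19)*25/5 = -19*(-5) = 95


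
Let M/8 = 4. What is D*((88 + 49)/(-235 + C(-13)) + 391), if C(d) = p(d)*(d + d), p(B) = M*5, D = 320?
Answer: 109971712/879 ≈ 1.2511e+5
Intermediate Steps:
M = 32 (M = 8*4 = 32)
p(B) = 160 (p(B) = 32*5 = 160)
C(d) = 320*d (C(d) = 160*(d + d) = 160*(2*d) = 320*d)
D*((88 + 49)/(-235 + C(-13)) + 391) = 320*((88 + 49)/(-235 + 320*(-13)) + 391) = 320*(137/(-235 - 4160) + 391) = 320*(137/(-4395) + 391) = 320*(137*(-1/4395) + 391) = 320*(-137/4395 + 391) = 320*(1718308/4395) = 109971712/879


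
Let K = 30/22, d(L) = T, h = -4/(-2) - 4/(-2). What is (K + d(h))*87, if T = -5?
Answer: -3480/11 ≈ -316.36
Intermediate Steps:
h = 4 (h = -4*(-½) - 4*(-½) = 2 + 2 = 4)
d(L) = -5
K = 15/11 (K = 30*(1/22) = 15/11 ≈ 1.3636)
(K + d(h))*87 = (15/11 - 5)*87 = -40/11*87 = -3480/11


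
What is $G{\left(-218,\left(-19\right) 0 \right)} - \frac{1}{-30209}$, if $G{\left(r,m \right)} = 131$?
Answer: $\frac{3957380}{30209} \approx 131.0$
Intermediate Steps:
$G{\left(-218,\left(-19\right) 0 \right)} - \frac{1}{-30209} = 131 - \frac{1}{-30209} = 131 - - \frac{1}{30209} = 131 + \frac{1}{30209} = \frac{3957380}{30209}$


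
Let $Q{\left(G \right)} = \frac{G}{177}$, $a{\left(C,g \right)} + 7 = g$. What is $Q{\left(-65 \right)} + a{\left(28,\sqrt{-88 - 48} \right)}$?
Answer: $- \frac{1304}{177} + 2 i \sqrt{34} \approx -7.3672 + 11.662 i$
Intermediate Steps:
$a{\left(C,g \right)} = -7 + g$
$Q{\left(G \right)} = \frac{G}{177}$ ($Q{\left(G \right)} = G \frac{1}{177} = \frac{G}{177}$)
$Q{\left(-65 \right)} + a{\left(28,\sqrt{-88 - 48} \right)} = \frac{1}{177} \left(-65\right) - \left(7 - \sqrt{-88 - 48}\right) = - \frac{65}{177} - \left(7 - \sqrt{-136}\right) = - \frac{65}{177} - \left(7 - 2 i \sqrt{34}\right) = - \frac{1304}{177} + 2 i \sqrt{34}$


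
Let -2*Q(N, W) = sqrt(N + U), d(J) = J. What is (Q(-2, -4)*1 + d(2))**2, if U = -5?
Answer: (4 - I*sqrt(7))**2/4 ≈ 2.25 - 5.2915*I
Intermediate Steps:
Q(N, W) = -sqrt(-5 + N)/2 (Q(N, W) = -sqrt(N - 5)/2 = -sqrt(-5 + N)/2)
(Q(-2, -4)*1 + d(2))**2 = (-sqrt(-5 - 2)/2*1 + 2)**2 = (-I*sqrt(7)/2*1 + 2)**2 = (-I*sqrt(7)/2 + 2)**2 = (2 - I*sqrt(7)/2)**2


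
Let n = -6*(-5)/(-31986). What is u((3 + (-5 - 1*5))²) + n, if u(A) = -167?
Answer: -890282/5331 ≈ -167.00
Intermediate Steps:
n = -5/5331 (n = 30*(-1/31986) = -5/5331 ≈ -0.00093791)
u((3 + (-5 - 1*5))²) + n = -167 - 5/5331 = -890282/5331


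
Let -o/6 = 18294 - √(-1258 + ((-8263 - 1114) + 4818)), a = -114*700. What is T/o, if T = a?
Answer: 81103400/111558751 + 13300*I*√5817/334676253 ≈ 0.727 + 0.0030309*I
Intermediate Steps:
a = -79800
o = -109764 + 6*I*√5817 (o = -6*(18294 - √(-1258 + ((-8263 - 1114) + 4818))) = -6*(18294 - √(-1258 + (-9377 + 4818))) = -6*(18294 - √(-1258 - 4559)) = -6*(18294 - √(-5817)) = -6*(18294 - I*√5817) = -109764 + 6*I*√5817 ≈ -1.0976e+5 + 457.62*I)
T = -79800
T/o = -79800/(-109764 + 6*I*√5817)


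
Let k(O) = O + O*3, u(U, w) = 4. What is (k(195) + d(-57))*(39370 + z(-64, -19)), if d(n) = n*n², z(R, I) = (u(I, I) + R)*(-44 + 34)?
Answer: -7370987610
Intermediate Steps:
z(R, I) = -40 - 10*R (z(R, I) = (4 + R)*(-44 + 34) = (4 + R)*(-10) = -40 - 10*R)
k(O) = 4*O (k(O) = O + 3*O = 4*O)
d(n) = n³
(k(195) + d(-57))*(39370 + z(-64, -19)) = (4*195 + (-57)³)*(39370 + (-40 - 10*(-64))) = (780 - 185193)*(39370 + (-40 + 640)) = -184413*(39370 + 600) = -184413*39970 = -7370987610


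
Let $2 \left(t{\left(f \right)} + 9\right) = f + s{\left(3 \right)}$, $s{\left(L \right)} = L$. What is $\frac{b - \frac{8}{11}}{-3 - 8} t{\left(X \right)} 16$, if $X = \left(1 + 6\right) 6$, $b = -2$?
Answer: $\frac{6480}{121} \approx 53.554$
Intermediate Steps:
$X = 42$ ($X = 7 \cdot 6 = 42$)
$t{\left(f \right)} = - \frac{15}{2} + \frac{f}{2}$ ($t{\left(f \right)} = -9 + \frac{f + 3}{2} = -9 + \frac{3 + f}{2} = -9 + \left(\frac{3}{2} + \frac{f}{2}\right) = - \frac{15}{2} + \frac{f}{2}$)
$\frac{b - \frac{8}{11}}{-3 - 8} t{\left(X \right)} 16 = \frac{-2 - \frac{8}{11}}{-3 - 8} \left(- \frac{15}{2} + \frac{1}{2} \cdot 42\right) 16 = \frac{-2 - \frac{8}{11}}{-11} \left(- \frac{15}{2} + 21\right) 16 = \left(-2 - \frac{8}{11}\right) \left(- \frac{1}{11}\right) \frac{27}{2} \cdot 16 = \left(- \frac{30}{11}\right) \left(- \frac{1}{11}\right) \frac{27}{2} \cdot 16 = \frac{30}{121} \cdot \frac{27}{2} \cdot 16 = \frac{405}{121} \cdot 16 = \frac{6480}{121}$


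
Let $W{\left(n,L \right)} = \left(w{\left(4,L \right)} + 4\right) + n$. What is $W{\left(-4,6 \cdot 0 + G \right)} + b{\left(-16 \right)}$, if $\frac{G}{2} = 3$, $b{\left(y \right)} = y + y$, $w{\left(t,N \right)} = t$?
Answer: $-28$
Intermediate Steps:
$b{\left(y \right)} = 2 y$
$G = 6$ ($G = 2 \cdot 3 = 6$)
$W{\left(n,L \right)} = 8 + n$ ($W{\left(n,L \right)} = \left(4 + 4\right) + n = 8 + n$)
$W{\left(-4,6 \cdot 0 + G \right)} + b{\left(-16 \right)} = \left(8 - 4\right) + 2 \left(-16\right) = 4 - 32 = -28$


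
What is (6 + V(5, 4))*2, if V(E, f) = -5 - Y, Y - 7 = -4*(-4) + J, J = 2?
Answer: -48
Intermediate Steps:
Y = 25 (Y = 7 + (-4*(-4) + 2) = 7 + (16 + 2) = 7 + 18 = 25)
V(E, f) = -30 (V(E, f) = -5 - 1*25 = -5 - 25 = -30)
(6 + V(5, 4))*2 = (6 - 30)*2 = -24*2 = -48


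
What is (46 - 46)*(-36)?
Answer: 0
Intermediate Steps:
(46 - 46)*(-36) = 0*(-36) = 0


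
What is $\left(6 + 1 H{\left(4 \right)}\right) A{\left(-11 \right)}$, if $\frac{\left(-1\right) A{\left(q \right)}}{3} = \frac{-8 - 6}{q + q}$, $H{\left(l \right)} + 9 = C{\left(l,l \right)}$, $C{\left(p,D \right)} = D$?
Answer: $- \frac{21}{11} \approx -1.9091$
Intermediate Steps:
$H{\left(l \right)} = -9 + l$
$A{\left(q \right)} = \frac{21}{q}$ ($A{\left(q \right)} = - 3 \frac{-8 - 6}{q + q} = - 3 \left(- \frac{14}{2 q}\right) = - 3 \left(- 14 \frac{1}{2 q}\right) = - 3 \left(- \frac{7}{q}\right) = \frac{21}{q}$)
$\left(6 + 1 H{\left(4 \right)}\right) A{\left(-11 \right)} = \left(6 + 1 \left(-9 + 4\right)\right) \frac{21}{-11} = \left(6 + 1 \left(-5\right)\right) 21 \left(- \frac{1}{11}\right) = \left(6 - 5\right) \left(- \frac{21}{11}\right) = 1 \left(- \frac{21}{11}\right) = - \frac{21}{11}$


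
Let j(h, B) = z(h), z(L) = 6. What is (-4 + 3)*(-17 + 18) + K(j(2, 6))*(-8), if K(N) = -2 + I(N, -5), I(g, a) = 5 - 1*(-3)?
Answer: -49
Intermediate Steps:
j(h, B) = 6
I(g, a) = 8 (I(g, a) = 5 + 3 = 8)
K(N) = 6 (K(N) = -2 + 8 = 6)
(-4 + 3)*(-17 + 18) + K(j(2, 6))*(-8) = (-4 + 3)*(-17 + 18) + 6*(-8) = -1*1 - 48 = -1 - 48 = -49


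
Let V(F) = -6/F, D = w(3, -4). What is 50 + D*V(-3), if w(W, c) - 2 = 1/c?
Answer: 107/2 ≈ 53.500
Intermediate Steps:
w(W, c) = 2 + 1/c
D = 7/4 (D = 2 + 1/(-4) = 2 - 1/4 = 7/4 ≈ 1.7500)
50 + D*V(-3) = 50 + 7*(-6/(-3))/4 = 50 + 7*(-6*(-1/3))/4 = 50 + (7/4)*2 = 50 + 7/2 = 107/2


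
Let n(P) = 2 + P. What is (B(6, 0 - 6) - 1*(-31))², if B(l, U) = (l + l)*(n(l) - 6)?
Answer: 3025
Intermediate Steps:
B(l, U) = 2*l*(-4 + l) (B(l, U) = (l + l)*((2 + l) - 6) = (2*l)*(-4 + l) = 2*l*(-4 + l))
(B(6, 0 - 6) - 1*(-31))² = (2*6*(-4 + 6) - 1*(-31))² = (2*6*2 + 31)² = (24 + 31)² = 55² = 3025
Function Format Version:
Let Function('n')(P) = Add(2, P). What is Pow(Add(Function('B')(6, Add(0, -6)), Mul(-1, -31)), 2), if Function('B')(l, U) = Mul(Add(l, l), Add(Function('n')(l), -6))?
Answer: 3025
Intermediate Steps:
Function('B')(l, U) = Mul(2, l, Add(-4, l)) (Function('B')(l, U) = Mul(Add(l, l), Add(Add(2, l), -6)) = Mul(Mul(2, l), Add(-4, l)) = Mul(2, l, Add(-4, l)))
Pow(Add(Function('B')(6, Add(0, -6)), Mul(-1, -31)), 2) = Pow(Add(Mul(2, 6, Add(-4, 6)), Mul(-1, -31)), 2) = Pow(Add(Mul(2, 6, 2), 31), 2) = Pow(Add(24, 31), 2) = Pow(55, 2) = 3025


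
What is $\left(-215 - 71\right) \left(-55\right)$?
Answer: $15730$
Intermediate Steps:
$\left(-215 - 71\right) \left(-55\right) = \left(-286\right) \left(-55\right) = 15730$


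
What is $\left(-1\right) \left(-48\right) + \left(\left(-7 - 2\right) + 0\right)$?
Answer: $39$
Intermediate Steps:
$\left(-1\right) \left(-48\right) + \left(\left(-7 - 2\right) + 0\right) = 48 + \left(-9 + 0\right) = 48 - 9 = 39$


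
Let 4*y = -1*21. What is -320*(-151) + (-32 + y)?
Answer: 193131/4 ≈ 48283.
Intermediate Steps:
y = -21/4 (y = (-1*21)/4 = (¼)*(-21) = -21/4 ≈ -5.2500)
-320*(-151) + (-32 + y) = -320*(-151) + (-32 - 21/4) = 48320 - 149/4 = 193131/4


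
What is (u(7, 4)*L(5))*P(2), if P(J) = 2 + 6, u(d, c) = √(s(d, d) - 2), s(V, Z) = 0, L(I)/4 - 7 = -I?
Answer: 64*I*√2 ≈ 90.51*I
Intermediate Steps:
L(I) = 28 - 4*I (L(I) = 28 + 4*(-I) = 28 - 4*I)
u(d, c) = I*√2 (u(d, c) = √(0 - 2) = √(-2) = I*√2)
P(J) = 8
(u(7, 4)*L(5))*P(2) = ((I*√2)*(28 - 4*5))*8 = ((I*√2)*(28 - 20))*8 = ((I*√2)*8)*8 = (8*I*√2)*8 = 64*I*√2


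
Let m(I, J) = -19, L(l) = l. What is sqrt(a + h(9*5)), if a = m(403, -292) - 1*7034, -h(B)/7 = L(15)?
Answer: I*sqrt(7158) ≈ 84.605*I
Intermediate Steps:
h(B) = -105 (h(B) = -7*15 = -105)
a = -7053 (a = -19 - 1*7034 = -19 - 7034 = -7053)
sqrt(a + h(9*5)) = sqrt(-7053 - 105) = sqrt(-7158) = I*sqrt(7158)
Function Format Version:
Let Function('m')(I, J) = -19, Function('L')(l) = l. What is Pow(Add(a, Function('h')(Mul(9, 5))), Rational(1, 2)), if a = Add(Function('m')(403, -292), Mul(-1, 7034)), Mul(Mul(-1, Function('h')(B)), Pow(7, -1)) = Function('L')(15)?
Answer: Mul(I, Pow(7158, Rational(1, 2))) ≈ Mul(84.605, I)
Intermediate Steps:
Function('h')(B) = -105 (Function('h')(B) = Mul(-7, 15) = -105)
a = -7053 (a = Add(-19, Mul(-1, 7034)) = Add(-19, -7034) = -7053)
Pow(Add(a, Function('h')(Mul(9, 5))), Rational(1, 2)) = Pow(Add(-7053, -105), Rational(1, 2)) = Pow(-7158, Rational(1, 2)) = Mul(I, Pow(7158, Rational(1, 2)))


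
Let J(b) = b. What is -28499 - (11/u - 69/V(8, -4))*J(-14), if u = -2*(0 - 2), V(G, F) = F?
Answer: -28219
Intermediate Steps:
u = 4 (u = -2*(-2) = 4)
-28499 - (11/u - 69/V(8, -4))*J(-14) = -28499 - (11/4 - 69/(-4))*(-14) = -28499 - (11*(1/4) - 69*(-1/4))*(-14) = -28499 - (11/4 + 69/4)*(-14) = -28499 - 20*(-14) = -28499 - 1*(-280) = -28499 + 280 = -28219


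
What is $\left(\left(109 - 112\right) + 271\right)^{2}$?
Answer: $71824$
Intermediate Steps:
$\left(\left(109 - 112\right) + 271\right)^{2} = \left(-3 + 271\right)^{2} = 268^{2} = 71824$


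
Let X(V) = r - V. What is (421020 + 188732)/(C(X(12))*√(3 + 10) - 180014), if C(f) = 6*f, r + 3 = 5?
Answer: -27440974132/8101248349 + 9146280*√13/8101248349 ≈ -3.3832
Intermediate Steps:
r = 2 (r = -3 + 5 = 2)
X(V) = 2 - V
(421020 + 188732)/(C(X(12))*√(3 + 10) - 180014) = (421020 + 188732)/((6*(2 - 1*12))*√(3 + 10) - 180014) = 609752/((6*(2 - 12))*√13 - 180014) = 609752/((6*(-10))*√13 - 180014) = 609752/(-60*√13 - 180014) = 609752/(-180014 - 60*√13)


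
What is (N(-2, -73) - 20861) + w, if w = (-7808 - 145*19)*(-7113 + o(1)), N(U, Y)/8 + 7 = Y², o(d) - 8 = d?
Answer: 75061267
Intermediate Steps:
o(d) = 8 + d
N(U, Y) = -56 + 8*Y²
w = 75039552 (w = (-7808 - 145*19)*(-7113 + (8 + 1)) = (-7808 - 2755)*(-7113 + 9) = -10563*(-7104) = 75039552)
(N(-2, -73) - 20861) + w = ((-56 + 8*(-73)²) - 20861) + 75039552 = ((-56 + 8*5329) - 20861) + 75039552 = ((-56 + 42632) - 20861) + 75039552 = (42576 - 20861) + 75039552 = 21715 + 75039552 = 75061267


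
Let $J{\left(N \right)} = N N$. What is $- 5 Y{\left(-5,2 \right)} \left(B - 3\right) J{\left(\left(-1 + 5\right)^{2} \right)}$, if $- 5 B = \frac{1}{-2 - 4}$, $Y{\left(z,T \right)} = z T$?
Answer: $- \frac{113920}{3} \approx -37973.0$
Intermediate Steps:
$Y{\left(z,T \right)} = T z$
$B = \frac{1}{30}$ ($B = - \frac{1}{5 \left(-2 - 4\right)} = - \frac{1}{5 \left(-6\right)} = \left(- \frac{1}{5}\right) \left(- \frac{1}{6}\right) = \frac{1}{30} \approx 0.033333$)
$J{\left(N \right)} = N^{2}$
$- 5 Y{\left(-5,2 \right)} \left(B - 3\right) J{\left(\left(-1 + 5\right)^{2} \right)} = - 5 \cdot 2 \left(-5\right) \left(\frac{1}{30} - 3\right) \left(\left(-1 + 5\right)^{2}\right)^{2} = \left(-5\right) \left(-10\right) \left(- \frac{89 \left(4^{2}\right)^{2}}{30}\right) = 50 \left(- \frac{89 \cdot 16^{2}}{30}\right) = 50 \left(\left(- \frac{89}{30}\right) 256\right) = 50 \left(- \frac{11392}{15}\right) = - \frac{113920}{3}$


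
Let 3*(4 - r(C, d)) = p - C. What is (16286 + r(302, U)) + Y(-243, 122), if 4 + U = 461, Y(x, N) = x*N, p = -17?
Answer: -39749/3 ≈ -13250.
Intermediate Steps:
Y(x, N) = N*x
U = 457 (U = -4 + 461 = 457)
r(C, d) = 29/3 + C/3 (r(C, d) = 4 - (-17 - C)/3 = 4 + (17/3 + C/3) = 29/3 + C/3)
(16286 + r(302, U)) + Y(-243, 122) = (16286 + (29/3 + (⅓)*302)) + 122*(-243) = (16286 + (29/3 + 302/3)) - 29646 = (16286 + 331/3) - 29646 = 49189/3 - 29646 = -39749/3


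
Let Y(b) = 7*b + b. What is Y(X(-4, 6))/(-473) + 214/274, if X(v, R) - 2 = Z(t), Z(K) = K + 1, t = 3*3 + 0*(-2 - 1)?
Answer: 37459/64801 ≈ 0.57806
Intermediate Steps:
t = 9 (t = 9 + 0*(-3) = 9 + 0 = 9)
Z(K) = 1 + K
X(v, R) = 12 (X(v, R) = 2 + (1 + 9) = 2 + 10 = 12)
Y(b) = 8*b
Y(X(-4, 6))/(-473) + 214/274 = (8*12)/(-473) + 214/274 = 96*(-1/473) + 214*(1/274) = -96/473 + 107/137 = 37459/64801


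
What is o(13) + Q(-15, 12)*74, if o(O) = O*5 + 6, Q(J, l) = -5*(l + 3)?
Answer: -5479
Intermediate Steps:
Q(J, l) = -15 - 5*l (Q(J, l) = -5*(3 + l) = -15 - 5*l)
o(O) = 6 + 5*O (o(O) = 5*O + 6 = 6 + 5*O)
o(13) + Q(-15, 12)*74 = (6 + 5*13) + (-15 - 5*12)*74 = (6 + 65) + (-15 - 60)*74 = 71 - 75*74 = 71 - 5550 = -5479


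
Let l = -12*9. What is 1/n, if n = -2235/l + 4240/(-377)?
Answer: 13572/128225 ≈ 0.10585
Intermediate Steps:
l = -108
n = 128225/13572 (n = -2235/(-108) + 4240/(-377) = -2235*(-1/108) + 4240*(-1/377) = 745/36 - 4240/377 = 128225/13572 ≈ 9.4478)
1/n = 1/(128225/13572) = 13572/128225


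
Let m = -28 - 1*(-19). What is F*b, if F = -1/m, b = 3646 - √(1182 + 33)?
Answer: 3646/9 - √15 ≈ 401.24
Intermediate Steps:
m = -9 (m = -28 + 19 = -9)
b = 3646 - 9*√15 (b = 3646 - √1215 = 3646 - 9*√15 ≈ 3611.1)
F = ⅑ (F = -1/(-9) = -1*(-⅑) = ⅑ ≈ 0.11111)
F*b = (3646 - 9*√15)/9 = 3646/9 - √15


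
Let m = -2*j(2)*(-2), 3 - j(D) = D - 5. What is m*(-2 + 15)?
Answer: 312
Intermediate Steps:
j(D) = 8 - D (j(D) = 3 - (D - 5) = 3 - (-5 + D) = 3 + (5 - D) = 8 - D)
m = 24 (m = -2*(8 - 1*2)*(-2) = -2*(8 - 2)*(-2) = -2*6*(-2) = -12*(-2) = 24)
m*(-2 + 15) = 24*(-2 + 15) = 24*13 = 312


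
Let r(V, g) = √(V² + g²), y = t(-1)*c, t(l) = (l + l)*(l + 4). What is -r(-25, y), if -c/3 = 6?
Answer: -√12289 ≈ -110.86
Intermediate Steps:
c = -18 (c = -3*6 = -18)
t(l) = 2*l*(4 + l) (t(l) = (2*l)*(4 + l) = 2*l*(4 + l))
y = 108 (y = (2*(-1)*(4 - 1))*(-18) = (2*(-1)*3)*(-18) = -6*(-18) = 108)
-r(-25, y) = -√((-25)² + 108²) = -√(625 + 11664) = -√12289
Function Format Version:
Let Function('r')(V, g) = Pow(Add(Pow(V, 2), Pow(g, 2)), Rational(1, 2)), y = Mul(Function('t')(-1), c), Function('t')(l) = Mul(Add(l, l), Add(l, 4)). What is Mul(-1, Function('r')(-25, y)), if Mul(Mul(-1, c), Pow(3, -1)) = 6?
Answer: Mul(-1, Pow(12289, Rational(1, 2))) ≈ -110.86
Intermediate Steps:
c = -18 (c = Mul(-3, 6) = -18)
Function('t')(l) = Mul(2, l, Add(4, l)) (Function('t')(l) = Mul(Mul(2, l), Add(4, l)) = Mul(2, l, Add(4, l)))
y = 108 (y = Mul(Mul(2, -1, Add(4, -1)), -18) = Mul(Mul(2, -1, 3), -18) = Mul(-6, -18) = 108)
Mul(-1, Function('r')(-25, y)) = Mul(-1, Pow(Add(Pow(-25, 2), Pow(108, 2)), Rational(1, 2))) = Mul(-1, Pow(Add(625, 11664), Rational(1, 2))) = Mul(-1, Pow(12289, Rational(1, 2)))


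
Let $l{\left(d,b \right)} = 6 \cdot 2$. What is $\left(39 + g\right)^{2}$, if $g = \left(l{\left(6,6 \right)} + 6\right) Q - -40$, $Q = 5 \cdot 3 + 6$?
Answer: $208849$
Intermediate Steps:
$Q = 21$ ($Q = 15 + 6 = 21$)
$l{\left(d,b \right)} = 12$
$g = 418$ ($g = \left(12 + 6\right) 21 - -40 = 18 \cdot 21 + 40 = 378 + 40 = 418$)
$\left(39 + g\right)^{2} = \left(39 + 418\right)^{2} = 457^{2} = 208849$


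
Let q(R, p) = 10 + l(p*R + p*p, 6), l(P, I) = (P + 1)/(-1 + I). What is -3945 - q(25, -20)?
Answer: -19676/5 ≈ -3935.2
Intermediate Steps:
l(P, I) = (1 + P)/(-1 + I)
q(R, p) = 51/5 + p**2/5 + R*p/5 (q(R, p) = 10 + (1 + (p*R + p*p))/(-1 + 6) = 10 + (1 + (R*p + p**2))/5 = 10 + (1 + (p**2 + R*p))/5 = 10 + (1 + p**2 + R*p)/5 = 10 + (1/5 + p**2/5 + R*p/5) = 51/5 + p**2/5 + R*p/5)
-3945 - q(25, -20) = -3945 - (51/5 + (1/5)*(-20)*(25 - 20)) = -3945 - (51/5 + (1/5)*(-20)*5) = -3945 - (51/5 - 20) = -3945 - 1*(-49/5) = -3945 + 49/5 = -19676/5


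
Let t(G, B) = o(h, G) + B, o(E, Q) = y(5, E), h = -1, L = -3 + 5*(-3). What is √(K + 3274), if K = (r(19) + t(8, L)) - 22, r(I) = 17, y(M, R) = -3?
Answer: 4*√203 ≈ 56.991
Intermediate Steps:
L = -18 (L = -3 - 15 = -18)
o(E, Q) = -3
t(G, B) = -3 + B
K = -26 (K = (17 + (-3 - 18)) - 22 = (17 - 21) - 22 = -4 - 22 = -26)
√(K + 3274) = √(-26 + 3274) = √3248 = 4*√203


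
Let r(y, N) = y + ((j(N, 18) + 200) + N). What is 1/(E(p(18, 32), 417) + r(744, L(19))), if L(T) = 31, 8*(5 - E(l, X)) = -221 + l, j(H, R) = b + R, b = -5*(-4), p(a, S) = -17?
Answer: 4/4191 ≈ 0.00095443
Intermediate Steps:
b = 20
j(H, R) = 20 + R
E(l, X) = 261/8 - l/8 (E(l, X) = 5 - (-221 + l)/8 = 5 + (221/8 - l/8) = 261/8 - l/8)
r(y, N) = 238 + N + y (r(y, N) = y + (((20 + 18) + 200) + N) = y + ((38 + 200) + N) = y + (238 + N) = 238 + N + y)
1/(E(p(18, 32), 417) + r(744, L(19))) = 1/((261/8 - 1/8*(-17)) + (238 + 31 + 744)) = 1/((261/8 + 17/8) + 1013) = 1/(139/4 + 1013) = 1/(4191/4) = 4/4191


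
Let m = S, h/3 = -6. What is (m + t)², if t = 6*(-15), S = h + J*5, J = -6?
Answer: 19044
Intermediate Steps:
h = -18 (h = 3*(-6) = -18)
S = -48 (S = -18 - 6*5 = -18 - 30 = -48)
m = -48
t = -90
(m + t)² = (-48 - 90)² = (-138)² = 19044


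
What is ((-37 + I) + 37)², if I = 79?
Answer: 6241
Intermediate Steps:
((-37 + I) + 37)² = ((-37 + 79) + 37)² = (42 + 37)² = 79² = 6241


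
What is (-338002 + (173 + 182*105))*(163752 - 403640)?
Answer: 76456863472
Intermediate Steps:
(-338002 + (173 + 182*105))*(163752 - 403640) = (-338002 + (173 + 19110))*(-239888) = (-338002 + 19283)*(-239888) = -318719*(-239888) = 76456863472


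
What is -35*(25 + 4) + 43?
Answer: -972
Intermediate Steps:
-35*(25 + 4) + 43 = -35*29 + 43 = -1015 + 43 = -972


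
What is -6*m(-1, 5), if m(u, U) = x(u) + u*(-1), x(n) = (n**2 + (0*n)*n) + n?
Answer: -6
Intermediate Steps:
x(n) = n + n**2 (x(n) = (n**2 + 0*n) + n = (n**2 + 0) + n = n**2 + n = n + n**2)
m(u, U) = -u + u*(1 + u) (m(u, U) = u*(1 + u) + u*(-1) = u*(1 + u) - u = -u + u*(1 + u))
-6*m(-1, 5) = -6*(-1)**2 = -6*1 = -6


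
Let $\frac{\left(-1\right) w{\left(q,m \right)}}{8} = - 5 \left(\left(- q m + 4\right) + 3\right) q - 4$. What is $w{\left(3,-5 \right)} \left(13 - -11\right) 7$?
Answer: $448896$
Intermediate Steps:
$w{\left(q,m \right)} = 32 - 8 q \left(-35 + 5 m q\right)$ ($w{\left(q,m \right)} = - 8 \left(- 5 \left(\left(- q m + 4\right) + 3\right) q - 4\right) = - 8 \left(- 5 \left(\left(- m q + 4\right) + 3\right) q - 4\right) = - 8 \left(- 5 \left(\left(4 - m q\right) + 3\right) q - 4\right) = - 8 \left(- 5 \left(7 - m q\right) q - 4\right) = - 8 \left(\left(-35 + 5 m q\right) q - 4\right) = - 8 \left(q \left(-35 + 5 m q\right) - 4\right) = - 8 \left(-4 + q \left(-35 + 5 m q\right)\right) = 32 - 8 q \left(-35 + 5 m q\right)$)
$w{\left(3,-5 \right)} \left(13 - -11\right) 7 = \left(32 + 280 \cdot 3 - - 200 \cdot 3^{2}\right) \left(13 - -11\right) 7 = \left(32 + 840 - \left(-200\right) 9\right) \left(13 + 11\right) 7 = \left(32 + 840 + 1800\right) 24 \cdot 7 = 2672 \cdot 24 \cdot 7 = 64128 \cdot 7 = 448896$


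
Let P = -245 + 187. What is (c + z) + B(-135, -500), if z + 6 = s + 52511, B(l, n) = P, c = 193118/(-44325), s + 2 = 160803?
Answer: 9452024482/44325 ≈ 2.1324e+5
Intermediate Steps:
s = 160801 (s = -2 + 160803 = 160801)
P = -58
c = -193118/44325 (c = 193118*(-1/44325) = -193118/44325 ≈ -4.3569)
B(l, n) = -58
z = 213306 (z = -6 + (160801 + 52511) = -6 + 213312 = 213306)
(c + z) + B(-135, -500) = (-193118/44325 + 213306) - 58 = 9454595332/44325 - 58 = 9452024482/44325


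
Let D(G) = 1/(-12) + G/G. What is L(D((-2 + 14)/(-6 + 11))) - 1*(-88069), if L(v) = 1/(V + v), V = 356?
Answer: 377199539/4283 ≈ 88069.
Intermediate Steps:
D(G) = 11/12 (D(G) = 1*(-1/12) + 1 = -1/12 + 1 = 11/12)
L(v) = 1/(356 + v)
L(D((-2 + 14)/(-6 + 11))) - 1*(-88069) = 1/(356 + 11/12) - 1*(-88069) = 1/(4283/12) + 88069 = 12/4283 + 88069 = 377199539/4283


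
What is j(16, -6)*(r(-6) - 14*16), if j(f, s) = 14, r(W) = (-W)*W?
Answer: -3640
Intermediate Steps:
r(W) = -W**2
j(16, -6)*(r(-6) - 14*16) = 14*(-1*(-6)**2 - 14*16) = 14*(-1*36 - 224) = 14*(-36 - 224) = 14*(-260) = -3640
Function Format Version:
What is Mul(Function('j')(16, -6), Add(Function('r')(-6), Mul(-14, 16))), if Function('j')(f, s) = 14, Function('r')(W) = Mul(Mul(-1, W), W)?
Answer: -3640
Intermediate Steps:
Function('r')(W) = Mul(-1, Pow(W, 2))
Mul(Function('j')(16, -6), Add(Function('r')(-6), Mul(-14, 16))) = Mul(14, Add(Mul(-1, Pow(-6, 2)), Mul(-14, 16))) = Mul(14, Add(Mul(-1, 36), -224)) = Mul(14, Add(-36, -224)) = Mul(14, -260) = -3640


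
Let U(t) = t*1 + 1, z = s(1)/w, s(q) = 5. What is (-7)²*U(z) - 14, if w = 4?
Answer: 385/4 ≈ 96.250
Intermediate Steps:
z = 5/4 ≈ 1.2500
U(t) = 1 + t (U(t) = t + 1 = 1 + t)
(-7)²*U(z) - 14 = (-7)²*(1 + 5/4) - 14 = 49*(9/4) - 14 = 441/4 - 14 = 385/4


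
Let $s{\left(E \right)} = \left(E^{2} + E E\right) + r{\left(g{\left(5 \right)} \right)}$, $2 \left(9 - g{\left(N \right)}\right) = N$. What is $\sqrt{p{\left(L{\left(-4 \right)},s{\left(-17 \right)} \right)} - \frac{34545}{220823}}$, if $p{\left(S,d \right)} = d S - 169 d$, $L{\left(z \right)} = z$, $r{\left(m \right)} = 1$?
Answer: $\frac{i \sqrt{4884430748384478}}{220823} \approx 316.49 i$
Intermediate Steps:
$g{\left(N \right)} = 9 - \frac{N}{2}$
$s{\left(E \right)} = 1 + 2 E^{2}$ ($s{\left(E \right)} = \left(E^{2} + E E\right) + 1 = \left(E^{2} + E^{2}\right) + 1 = 2 E^{2} + 1 = 1 + 2 E^{2}$)
$p{\left(S,d \right)} = - 169 d + S d$ ($p{\left(S,d \right)} = S d - 169 d = - 169 d + S d$)
$\sqrt{p{\left(L{\left(-4 \right)},s{\left(-17 \right)} \right)} - \frac{34545}{220823}} = \sqrt{\left(1 + 2 \left(-17\right)^{2}\right) \left(-169 - 4\right) - \frac{34545}{220823}} = \sqrt{\left(1 + 2 \cdot 289\right) \left(-173\right) - \frac{34545}{220823}} = \sqrt{\left(1 + 578\right) \left(-173\right) - \frac{34545}{220823}} = \sqrt{579 \left(-173\right) - \frac{34545}{220823}} = \sqrt{-100167 - \frac{34545}{220823}} = \sqrt{- \frac{22119211986}{220823}} = \frac{i \sqrt{4884430748384478}}{220823}$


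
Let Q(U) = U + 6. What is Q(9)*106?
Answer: 1590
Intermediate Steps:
Q(U) = 6 + U
Q(9)*106 = (6 + 9)*106 = 15*106 = 1590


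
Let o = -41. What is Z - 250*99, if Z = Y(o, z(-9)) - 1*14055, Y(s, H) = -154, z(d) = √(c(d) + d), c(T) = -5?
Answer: -38959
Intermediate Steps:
z(d) = √(-5 + d)
Z = -14209 (Z = -154 - 1*14055 = -154 - 14055 = -14209)
Z - 250*99 = -14209 - 250*99 = -14209 - 1*24750 = -14209 - 24750 = -38959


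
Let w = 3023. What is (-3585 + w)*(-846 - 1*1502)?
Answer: 1319576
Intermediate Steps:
(-3585 + w)*(-846 - 1*1502) = (-3585 + 3023)*(-846 - 1*1502) = -562*(-846 - 1502) = -562*(-2348) = 1319576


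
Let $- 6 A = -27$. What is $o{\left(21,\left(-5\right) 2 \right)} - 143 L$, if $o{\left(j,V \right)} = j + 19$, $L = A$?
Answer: $- \frac{1207}{2} \approx -603.5$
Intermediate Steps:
$A = \frac{9}{2}$ ($A = \left(- \frac{1}{6}\right) \left(-27\right) = \frac{9}{2} \approx 4.5$)
$L = \frac{9}{2} \approx 4.5$
$o{\left(j,V \right)} = 19 + j$
$o{\left(21,\left(-5\right) 2 \right)} - 143 L = \left(19 + 21\right) - \frac{1287}{2} = 40 - \frac{1287}{2} = - \frac{1207}{2}$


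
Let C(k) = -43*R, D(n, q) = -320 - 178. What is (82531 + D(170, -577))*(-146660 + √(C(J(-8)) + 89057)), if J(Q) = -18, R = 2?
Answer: -12030959780 + 82033*√88971 ≈ -1.2006e+10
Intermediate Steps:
D(n, q) = -498
C(k) = -86 (C(k) = -43*2 = -86)
(82531 + D(170, -577))*(-146660 + √(C(J(-8)) + 89057)) = (82531 - 498)*(-146660 + √(-86 + 89057)) = 82033*(-146660 + √88971) = -12030959780 + 82033*√88971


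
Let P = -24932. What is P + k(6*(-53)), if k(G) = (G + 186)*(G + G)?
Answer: 59020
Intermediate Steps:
k(G) = 2*G*(186 + G) (k(G) = (186 + G)*(2*G) = 2*G*(186 + G))
P + k(6*(-53)) = -24932 + 2*(6*(-53))*(186 + 6*(-53)) = -24932 + 2*(-318)*(186 - 318) = -24932 + 2*(-318)*(-132) = -24932 + 83952 = 59020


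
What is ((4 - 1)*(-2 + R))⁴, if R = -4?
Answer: 104976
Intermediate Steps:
((4 - 1)*(-2 + R))⁴ = ((4 - 1)*(-2 - 4))⁴ = (3*(-6))⁴ = (-18)⁴ = 104976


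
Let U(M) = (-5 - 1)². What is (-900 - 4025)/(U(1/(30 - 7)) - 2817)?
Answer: 4925/2781 ≈ 1.7709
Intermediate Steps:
U(M) = 36 (U(M) = (-6)² = 36)
(-900 - 4025)/(U(1/(30 - 7)) - 2817) = (-900 - 4025)/(36 - 2817) = -4925/(-2781) = -4925*(-1/2781) = 4925/2781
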